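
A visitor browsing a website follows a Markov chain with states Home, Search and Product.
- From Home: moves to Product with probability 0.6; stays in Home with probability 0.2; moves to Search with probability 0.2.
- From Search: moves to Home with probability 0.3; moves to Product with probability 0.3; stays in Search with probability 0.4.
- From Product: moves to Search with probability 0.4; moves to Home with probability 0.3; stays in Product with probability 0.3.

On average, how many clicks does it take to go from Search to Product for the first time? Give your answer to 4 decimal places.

Let t(s) be the expected number of clicks to first reach Product from state s, with t(Product) = 0. Conditioning on the first click:
t(Home) = 1 + 0.2·t(Home) + 0.2·t(Search)
t(Search) = 1 + 0.3·t(Home) + 0.4·t(Search)
Solving: t(Home) = 1.9048, t(Search) = 2.6190.
Expected clicks from Search to Product: 2.6190.

2.6190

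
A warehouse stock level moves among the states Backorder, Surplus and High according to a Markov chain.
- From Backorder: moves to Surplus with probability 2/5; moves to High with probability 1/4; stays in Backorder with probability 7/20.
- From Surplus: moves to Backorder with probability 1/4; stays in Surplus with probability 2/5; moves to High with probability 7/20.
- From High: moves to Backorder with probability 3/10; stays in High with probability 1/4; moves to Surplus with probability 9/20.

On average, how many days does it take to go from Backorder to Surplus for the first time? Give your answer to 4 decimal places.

Let t(s) be the expected number of days to first reach Surplus from state s, with t(Surplus) = 0. Conditioning on the first day:
t(Backorder) = 1 + 0.35·t(Backorder) + 0.25·t(High)
t(High) = 1 + 0.3·t(Backorder) + 0.25·t(High)
Solving: t(Backorder) = 2.4242, t(High) = 2.3030.
Expected days from Backorder to Surplus: 2.4242.

2.4242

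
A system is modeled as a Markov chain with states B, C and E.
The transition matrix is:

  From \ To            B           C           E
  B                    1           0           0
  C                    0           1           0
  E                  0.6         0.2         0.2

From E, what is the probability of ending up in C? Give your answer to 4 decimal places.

Let h(s) be the probability of absorption at C starting from transient state s. Then h(C) = 1 and h(B) = 0. By first-step analysis:
h(E) = 0.6·0 + 0.2·1 + 0.2·h(E)
Solving: h(E) = 0.2500.
Starting from E, the probability is 0.2500.

0.2500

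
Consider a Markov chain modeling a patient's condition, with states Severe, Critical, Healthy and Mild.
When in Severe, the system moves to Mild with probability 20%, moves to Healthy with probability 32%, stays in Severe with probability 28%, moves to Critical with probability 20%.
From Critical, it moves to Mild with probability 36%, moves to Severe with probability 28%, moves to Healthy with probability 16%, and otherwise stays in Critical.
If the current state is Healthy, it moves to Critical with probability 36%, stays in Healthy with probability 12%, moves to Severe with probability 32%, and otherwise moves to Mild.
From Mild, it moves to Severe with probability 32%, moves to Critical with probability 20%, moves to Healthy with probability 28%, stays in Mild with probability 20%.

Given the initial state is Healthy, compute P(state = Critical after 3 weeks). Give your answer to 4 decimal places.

Propagate the distribution vector 3 weeks from Healthy.
After 0 weeks: (0.0000, 0.0000, 1.0000, 0.0000)
After 1 week: (0.3200, 0.3600, 0.1200, 0.2000)
After 2 weeks: (0.2928, 0.2192, 0.2304, 0.2576)
After 3 weeks: (0.2995, 0.2369, 0.2285, 0.2351)
P(in Critical after 3 weeks) = 0.2369

0.2369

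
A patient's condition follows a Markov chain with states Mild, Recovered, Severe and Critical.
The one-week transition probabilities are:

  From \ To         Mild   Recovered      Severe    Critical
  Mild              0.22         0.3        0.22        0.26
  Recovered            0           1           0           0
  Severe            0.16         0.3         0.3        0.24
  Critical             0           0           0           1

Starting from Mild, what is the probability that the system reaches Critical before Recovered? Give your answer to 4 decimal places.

Let h(s) be the probability of absorption at Critical starting from transient state s. Then h(Critical) = 1 and h(Recovered) = 0. By first-step analysis:
h(Mild) = 0.22·h(Mild) + 0.3·0 + 0.22·h(Severe) + 0.26·1
h(Severe) = 0.16·h(Mild) + 0.3·0 + 0.3·h(Severe) + 0.24·1
Solving: h(Mild) = 0.4597, h(Severe) = 0.4479.
Starting from Mild, the probability is 0.4597.

0.4597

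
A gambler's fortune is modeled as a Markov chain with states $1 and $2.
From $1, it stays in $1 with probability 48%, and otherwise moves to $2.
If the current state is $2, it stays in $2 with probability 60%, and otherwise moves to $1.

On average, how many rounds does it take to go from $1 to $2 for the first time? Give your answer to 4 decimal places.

Let t(s) be the expected number of rounds to first reach $2 from state s, with t($2) = 0. Conditioning on the first round:
t($1) = 1 + 0.48·t($1)
Solving: t($1) = 1.9231.
Expected rounds from $1 to $2: 1.9231.

1.9231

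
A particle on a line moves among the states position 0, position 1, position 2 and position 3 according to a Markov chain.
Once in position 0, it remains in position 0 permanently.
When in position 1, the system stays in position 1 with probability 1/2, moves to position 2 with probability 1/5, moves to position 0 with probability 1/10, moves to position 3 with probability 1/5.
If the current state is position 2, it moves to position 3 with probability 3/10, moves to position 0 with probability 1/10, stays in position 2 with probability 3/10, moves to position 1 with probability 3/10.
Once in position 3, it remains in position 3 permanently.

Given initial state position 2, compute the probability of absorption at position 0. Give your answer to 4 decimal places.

Let h(s) be the probability of absorption at position 0 starting from transient state s. Then h(position 0) = 1 and h(position 3) = 0. By first-step analysis:
h(position 1) = 0.1·1 + 0.5·h(position 1) + 0.2·h(position 2) + 0.2·0
h(position 2) = 0.1·1 + 0.3·h(position 1) + 0.3·h(position 2) + 0.3·0
Solving: h(position 1) = 0.3103, h(position 2) = 0.2759.
Starting from position 2, the probability is 0.2759.

0.2759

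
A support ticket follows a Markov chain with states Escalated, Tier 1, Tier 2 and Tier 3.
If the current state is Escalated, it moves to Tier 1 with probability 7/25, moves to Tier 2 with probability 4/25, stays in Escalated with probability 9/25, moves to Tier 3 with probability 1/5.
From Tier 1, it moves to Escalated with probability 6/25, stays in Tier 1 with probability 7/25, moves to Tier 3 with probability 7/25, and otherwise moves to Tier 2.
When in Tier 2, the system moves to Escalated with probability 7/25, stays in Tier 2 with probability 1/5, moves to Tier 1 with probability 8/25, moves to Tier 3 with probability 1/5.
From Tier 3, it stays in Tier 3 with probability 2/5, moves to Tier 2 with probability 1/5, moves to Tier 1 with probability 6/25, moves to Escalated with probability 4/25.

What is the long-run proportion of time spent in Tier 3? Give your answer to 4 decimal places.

Let the stationary distribution be π with π = πP and π_1 + π_2 + π_3 + π_4 = 1.
π_1 = 0.36·π_1 + 0.24·π_2 + 0.28·π_3 + 0.16·π_4
π_2 = 0.28·π_1 + 0.28·π_2 + 0.32·π_3 + 0.24·π_4
π_3 = 0.16·π_1 + 0.2·π_2 + 0.2·π_3 + 0.2·π_4
Solving with the normalization constraint gives π = (0.2561, 0.2765, 0.1898, 0.2776).
So the stationary probability of Tier 3 is 0.2776.

0.2776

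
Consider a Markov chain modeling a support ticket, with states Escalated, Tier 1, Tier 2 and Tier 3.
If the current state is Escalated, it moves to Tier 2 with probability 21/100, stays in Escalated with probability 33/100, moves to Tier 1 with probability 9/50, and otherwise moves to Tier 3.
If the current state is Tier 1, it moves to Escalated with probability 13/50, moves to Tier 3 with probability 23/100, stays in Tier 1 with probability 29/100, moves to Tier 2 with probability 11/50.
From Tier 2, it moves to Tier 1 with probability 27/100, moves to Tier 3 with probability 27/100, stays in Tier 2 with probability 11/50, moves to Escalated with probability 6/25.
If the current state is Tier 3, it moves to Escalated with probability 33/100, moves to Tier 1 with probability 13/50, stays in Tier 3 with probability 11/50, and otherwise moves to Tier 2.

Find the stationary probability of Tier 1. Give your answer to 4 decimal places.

0.2460

Let the stationary distribution be π with π = πP and π_1 + π_2 + π_3 + π_4 = 1.
π_1 = 0.33·π_1 + 0.26·π_2 + 0.24·π_3 + 0.33·π_4
π_2 = 0.18·π_1 + 0.29·π_2 + 0.27·π_3 + 0.26·π_4
π_3 = 0.21·π_1 + 0.22·π_2 + 0.22·π_3 + 0.19·π_4
Solving with the normalization constraint gives π = (0.2939, 0.2460, 0.2095, 0.2506).
So the stationary probability of Tier 1 is 0.2460.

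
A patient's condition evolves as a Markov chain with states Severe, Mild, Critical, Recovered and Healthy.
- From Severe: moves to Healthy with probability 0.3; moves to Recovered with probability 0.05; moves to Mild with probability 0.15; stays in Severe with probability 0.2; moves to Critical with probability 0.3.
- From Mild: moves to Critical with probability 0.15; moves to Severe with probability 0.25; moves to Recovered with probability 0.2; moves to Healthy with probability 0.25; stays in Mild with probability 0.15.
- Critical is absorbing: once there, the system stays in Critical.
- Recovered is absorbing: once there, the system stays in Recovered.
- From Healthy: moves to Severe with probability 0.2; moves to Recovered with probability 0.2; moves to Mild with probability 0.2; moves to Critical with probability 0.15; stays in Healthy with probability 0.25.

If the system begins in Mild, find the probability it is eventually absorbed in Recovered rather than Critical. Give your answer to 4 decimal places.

0.4747

Let h(s) be the probability of absorption at Recovered starting from transient state s. Then h(Recovered) = 1 and h(Critical) = 0. By first-step analysis:
h(Severe) = 0.2·h(Severe) + 0.15·h(Mild) + 0.3·0 + 0.05·1 + 0.3·h(Healthy)
h(Mild) = 0.25·h(Severe) + 0.15·h(Mild) + 0.15·0 + 0.2·1 + 0.25·h(Healthy)
h(Healthy) = 0.2·h(Severe) + 0.2·h(Mild) + 0.15·0 + 0.2·1 + 0.25·h(Healthy)
Solving: h(Severe) = 0.3322, h(Mild) = 0.4747, h(Healthy) = 0.4818.
Starting from Mild, the probability is 0.4747.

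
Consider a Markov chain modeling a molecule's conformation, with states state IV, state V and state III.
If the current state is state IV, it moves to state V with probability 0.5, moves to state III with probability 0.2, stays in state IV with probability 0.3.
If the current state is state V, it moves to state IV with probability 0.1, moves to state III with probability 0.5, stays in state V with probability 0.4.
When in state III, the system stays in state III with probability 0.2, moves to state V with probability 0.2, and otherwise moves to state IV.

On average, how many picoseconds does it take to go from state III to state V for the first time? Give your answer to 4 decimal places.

2.9545

Let t(s) be the expected number of picoseconds to first reach state V from state s, with t(state V) = 0. Conditioning on the first picosecond:
t(state IV) = 1 + 0.3·t(state IV) + 0.2·t(state III)
t(state III) = 1 + 0.6·t(state IV) + 0.2·t(state III)
Solving: t(state IV) = 2.2727, t(state III) = 2.9545.
Expected picoseconds from state III to state V: 2.9545.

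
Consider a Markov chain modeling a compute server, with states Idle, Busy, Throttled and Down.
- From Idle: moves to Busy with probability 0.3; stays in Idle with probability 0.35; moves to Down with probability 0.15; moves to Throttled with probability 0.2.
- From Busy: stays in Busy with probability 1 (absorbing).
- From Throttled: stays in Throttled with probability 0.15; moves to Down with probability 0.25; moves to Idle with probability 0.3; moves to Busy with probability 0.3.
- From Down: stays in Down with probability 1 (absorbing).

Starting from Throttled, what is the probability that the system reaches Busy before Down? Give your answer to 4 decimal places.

0.5787

Let h(s) be the probability of absorption at Busy starting from transient state s. Then h(Busy) = 1 and h(Down) = 0. By first-step analysis:
h(Idle) = 0.35·h(Idle) + 0.3·1 + 0.2·h(Throttled) + 0.15·0
h(Throttled) = 0.3·h(Idle) + 0.3·1 + 0.15·h(Throttled) + 0.25·0
Solving: h(Idle) = 0.6396, h(Throttled) = 0.5787.
Starting from Throttled, the probability is 0.5787.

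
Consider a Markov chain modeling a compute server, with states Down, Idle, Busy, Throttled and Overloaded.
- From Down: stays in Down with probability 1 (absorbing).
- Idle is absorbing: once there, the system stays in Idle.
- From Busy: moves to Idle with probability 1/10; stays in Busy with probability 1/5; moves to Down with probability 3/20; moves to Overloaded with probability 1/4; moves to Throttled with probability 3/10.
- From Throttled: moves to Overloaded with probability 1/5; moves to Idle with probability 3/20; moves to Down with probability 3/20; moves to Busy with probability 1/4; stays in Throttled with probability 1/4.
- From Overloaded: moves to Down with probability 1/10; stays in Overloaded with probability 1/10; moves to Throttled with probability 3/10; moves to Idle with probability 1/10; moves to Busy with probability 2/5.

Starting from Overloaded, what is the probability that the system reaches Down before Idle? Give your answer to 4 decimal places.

Let h(s) be the probability of absorption at Down starting from transient state s. Then h(Down) = 1 and h(Idle) = 0. By first-step analysis:
h(Busy) = 0.15·1 + 0.1·0 + 0.2·h(Busy) + 0.3·h(Throttled) + 0.25·h(Overloaded)
h(Throttled) = 0.15·1 + 0.15·0 + 0.25·h(Busy) + 0.25·h(Throttled) + 0.2·h(Overloaded)
h(Overloaded) = 0.1·1 + 0.1·0 + 0.4·h(Busy) + 0.3·h(Throttled) + 0.1·h(Overloaded)
Solving: h(Busy) = 0.5501, h(Throttled) = 0.5249, h(Overloaded) = 0.5306.
Starting from Overloaded, the probability is 0.5306.

0.5306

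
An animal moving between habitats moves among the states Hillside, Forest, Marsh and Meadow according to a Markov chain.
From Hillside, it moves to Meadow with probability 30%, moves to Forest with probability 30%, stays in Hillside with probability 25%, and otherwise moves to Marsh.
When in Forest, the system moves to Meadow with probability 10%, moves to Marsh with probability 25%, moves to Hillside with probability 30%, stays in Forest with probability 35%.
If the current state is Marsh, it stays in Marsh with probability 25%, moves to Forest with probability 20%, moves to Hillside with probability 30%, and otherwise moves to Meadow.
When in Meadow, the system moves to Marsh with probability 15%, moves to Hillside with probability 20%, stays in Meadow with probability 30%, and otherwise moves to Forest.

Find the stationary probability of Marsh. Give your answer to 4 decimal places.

Let the stationary distribution be π with π = πP and π_1 + π_2 + π_3 + π_4 = 1.
π_1 = 0.25·π_1 + 0.3·π_2 + 0.3·π_3 + 0.2·π_4
π_2 = 0.3·π_1 + 0.35·π_2 + 0.2·π_3 + 0.35·π_4
π_3 = 0.15·π_1 + 0.25·π_2 + 0.25·π_3 + 0.15·π_4
Solving with the normalization constraint gives π = (0.2639, 0.3067, 0.2007, 0.2286).
So the stationary probability of Marsh is 0.2007.

0.2007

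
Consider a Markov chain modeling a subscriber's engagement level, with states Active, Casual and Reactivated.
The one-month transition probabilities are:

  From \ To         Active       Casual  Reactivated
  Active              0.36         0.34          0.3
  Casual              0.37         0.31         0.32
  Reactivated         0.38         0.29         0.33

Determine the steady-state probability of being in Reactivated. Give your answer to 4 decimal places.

Let the stationary distribution be π with π = πP and π_1 + π_2 + π_3 = 1.
π_1 = 0.36·π_1 + 0.37·π_2 + 0.38·π_3
π_2 = 0.34·π_1 + 0.31·π_2 + 0.29·π_3
Solving with the normalization constraint gives π = (0.3695, 0.3148, 0.3158).
So the stationary probability of Reactivated is 0.3158.

0.3158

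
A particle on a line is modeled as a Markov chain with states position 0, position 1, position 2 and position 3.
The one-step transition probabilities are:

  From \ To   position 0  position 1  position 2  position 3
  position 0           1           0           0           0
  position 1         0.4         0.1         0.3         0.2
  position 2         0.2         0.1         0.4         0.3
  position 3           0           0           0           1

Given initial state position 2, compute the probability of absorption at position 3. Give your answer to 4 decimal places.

0.5686

Let h(s) be the probability of absorption at position 3 starting from transient state s. Then h(position 3) = 1 and h(position 0) = 0. By first-step analysis:
h(position 1) = 0.4·0 + 0.1·h(position 1) + 0.3·h(position 2) + 0.2·1
h(position 2) = 0.2·0 + 0.1·h(position 1) + 0.4·h(position 2) + 0.3·1
Solving: h(position 1) = 0.4118, h(position 2) = 0.5686.
Starting from position 2, the probability is 0.5686.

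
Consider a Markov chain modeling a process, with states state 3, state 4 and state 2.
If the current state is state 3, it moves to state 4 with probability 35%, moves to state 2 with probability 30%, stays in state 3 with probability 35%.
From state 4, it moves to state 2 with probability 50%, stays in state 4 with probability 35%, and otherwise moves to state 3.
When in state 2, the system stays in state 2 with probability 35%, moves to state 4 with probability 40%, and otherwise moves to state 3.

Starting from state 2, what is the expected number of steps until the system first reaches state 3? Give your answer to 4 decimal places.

Let t(s) be the expected number of steps to first reach state 3 from state s, with t(state 3) = 0. Conditioning on the first step:
t(state 4) = 1 + 0.35·t(state 4) + 0.5·t(state 2)
t(state 2) = 1 + 0.4·t(state 4) + 0.35·t(state 2)
Solving: t(state 4) = 5.1685, t(state 2) = 4.7191.
Expected steps from state 2 to state 3: 4.7191.

4.7191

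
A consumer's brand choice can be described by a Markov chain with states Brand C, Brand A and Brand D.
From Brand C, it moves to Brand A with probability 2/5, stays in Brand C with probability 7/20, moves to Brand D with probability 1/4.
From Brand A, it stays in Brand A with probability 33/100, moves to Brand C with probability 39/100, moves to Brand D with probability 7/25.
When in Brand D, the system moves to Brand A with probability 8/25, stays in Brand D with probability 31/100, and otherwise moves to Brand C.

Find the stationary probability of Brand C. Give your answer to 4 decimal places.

0.3697

Let the stationary distribution be π with π = πP and π_1 + π_2 + π_3 = 1.
π_1 = 0.35·π_1 + 0.39·π_2 + 0.37·π_3
π_2 = 0.4·π_1 + 0.33·π_2 + 0.32·π_3
Solving with the normalization constraint gives π = (0.3697, 0.3531, 0.2772).
So the stationary probability of Brand C is 0.3697.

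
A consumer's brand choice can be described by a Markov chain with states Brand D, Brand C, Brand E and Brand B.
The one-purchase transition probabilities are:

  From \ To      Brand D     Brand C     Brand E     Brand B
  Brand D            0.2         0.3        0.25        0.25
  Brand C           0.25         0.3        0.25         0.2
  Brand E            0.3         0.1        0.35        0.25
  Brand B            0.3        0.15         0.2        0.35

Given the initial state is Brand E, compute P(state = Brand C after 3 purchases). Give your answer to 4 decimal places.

Propagate the distribution vector 3 purchases from Brand E.
After 0 purchases: (0.0000, 0.0000, 1.0000, 0.0000)
After 1 purchase: (0.3000, 0.1000, 0.3500, 0.2500)
After 2 purchases: (0.2650, 0.1925, 0.2725, 0.2700)
After 3 purchases: (0.2639, 0.2050, 0.2638, 0.2674)
P(in Brand C after 3 purchases) = 0.2050

0.2050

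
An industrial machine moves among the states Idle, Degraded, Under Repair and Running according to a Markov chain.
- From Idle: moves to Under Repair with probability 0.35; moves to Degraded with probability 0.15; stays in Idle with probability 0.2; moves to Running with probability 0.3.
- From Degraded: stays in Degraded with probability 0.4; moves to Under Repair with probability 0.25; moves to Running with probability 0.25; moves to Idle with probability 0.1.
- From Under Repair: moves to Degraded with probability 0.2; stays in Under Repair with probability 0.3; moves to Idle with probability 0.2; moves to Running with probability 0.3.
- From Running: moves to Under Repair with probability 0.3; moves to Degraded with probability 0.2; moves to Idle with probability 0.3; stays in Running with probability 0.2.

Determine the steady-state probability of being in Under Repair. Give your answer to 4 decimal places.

Let the stationary distribution be π with π = πP and π_1 + π_2 + π_3 + π_4 = 1.
π_1 = 0.2·π_1 + 0.1·π_2 + 0.2·π_3 + 0.3·π_4
π_2 = 0.15·π_1 + 0.4·π_2 + 0.2·π_3 + 0.2·π_4
π_3 = 0.35·π_1 + 0.25·π_2 + 0.3·π_3 + 0.3·π_4
Solving with the normalization constraint gives π = (0.2025, 0.2373, 0.2983, 0.2619).
So the stationary probability of Under Repair is 0.2983.

0.2983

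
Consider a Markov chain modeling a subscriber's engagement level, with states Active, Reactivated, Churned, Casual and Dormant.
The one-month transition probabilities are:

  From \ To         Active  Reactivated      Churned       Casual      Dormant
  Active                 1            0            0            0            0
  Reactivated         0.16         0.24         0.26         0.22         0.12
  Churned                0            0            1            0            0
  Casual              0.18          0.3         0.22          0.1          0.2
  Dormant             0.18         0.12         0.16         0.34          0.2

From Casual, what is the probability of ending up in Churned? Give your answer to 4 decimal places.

Let h(s) be the probability of absorption at Churned starting from transient state s. Then h(Churned) = 1 and h(Active) = 0. By first-step analysis:
h(Reactivated) = 0.16·0 + 0.24·h(Reactivated) + 0.26·1 + 0.22·h(Casual) + 0.12·h(Dormant)
h(Casual) = 0.18·0 + 0.3·h(Reactivated) + 0.22·1 + 0.1·h(Casual) + 0.2·h(Dormant)
h(Dormant) = 0.18·0 + 0.12·h(Reactivated) + 0.16·1 + 0.34·h(Casual) + 0.2·h(Dormant)
Solving: h(Reactivated) = 0.5859, h(Casual) = 0.5563, h(Dormant) = 0.5243.
Starting from Casual, the probability is 0.5563.

0.5563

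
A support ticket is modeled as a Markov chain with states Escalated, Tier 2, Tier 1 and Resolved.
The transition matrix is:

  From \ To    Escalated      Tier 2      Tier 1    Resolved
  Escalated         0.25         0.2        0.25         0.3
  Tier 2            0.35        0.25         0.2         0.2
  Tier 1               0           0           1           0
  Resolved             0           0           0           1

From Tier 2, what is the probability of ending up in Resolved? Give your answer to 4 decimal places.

Let h(s) be the probability of absorption at Resolved starting from transient state s. Then h(Resolved) = 1 and h(Tier 1) = 0. By first-step analysis:
h(Escalated) = 0.25·h(Escalated) + 0.2·h(Tier 2) + 0.25·0 + 0.3·1
h(Tier 2) = 0.35·h(Escalated) + 0.25·h(Tier 2) + 0.2·0 + 0.2·1
Solving: h(Escalated) = 0.5381, h(Tier 2) = 0.5178.
Starting from Tier 2, the probability is 0.5178.

0.5178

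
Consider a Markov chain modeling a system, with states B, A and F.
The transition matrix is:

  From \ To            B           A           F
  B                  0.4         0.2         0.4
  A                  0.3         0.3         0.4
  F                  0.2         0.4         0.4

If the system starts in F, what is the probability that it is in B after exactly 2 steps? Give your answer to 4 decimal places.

Sum over the intermediate state after 1 step:
P = P(F→B)·P(B→B) + P(F→A)·P(A→B) + P(F→F)·P(F→B)
  = 0.2×0.4 + 0.4×0.3 + 0.4×0.2
  = 0.0800 + 0.1200 + 0.0800 = 0.2800

0.2800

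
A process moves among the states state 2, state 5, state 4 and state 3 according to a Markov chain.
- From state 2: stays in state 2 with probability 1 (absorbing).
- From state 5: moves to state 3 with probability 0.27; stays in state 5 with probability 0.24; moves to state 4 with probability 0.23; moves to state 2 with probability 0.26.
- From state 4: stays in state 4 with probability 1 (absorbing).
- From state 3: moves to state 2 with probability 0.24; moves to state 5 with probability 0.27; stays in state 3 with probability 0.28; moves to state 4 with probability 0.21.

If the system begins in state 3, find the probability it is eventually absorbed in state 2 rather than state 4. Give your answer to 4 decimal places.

0.5326

Let h(s) be the probability of absorption at state 2 starting from transient state s. Then h(state 2) = 1 and h(state 4) = 0. By first-step analysis:
h(state 5) = 0.26·1 + 0.24·h(state 5) + 0.23·0 + 0.27·h(state 3)
h(state 3) = 0.24·1 + 0.27·h(state 5) + 0.21·0 + 0.28·h(state 3)
Solving: h(state 5) = 0.5313, h(state 3) = 0.5326.
Starting from state 3, the probability is 0.5326.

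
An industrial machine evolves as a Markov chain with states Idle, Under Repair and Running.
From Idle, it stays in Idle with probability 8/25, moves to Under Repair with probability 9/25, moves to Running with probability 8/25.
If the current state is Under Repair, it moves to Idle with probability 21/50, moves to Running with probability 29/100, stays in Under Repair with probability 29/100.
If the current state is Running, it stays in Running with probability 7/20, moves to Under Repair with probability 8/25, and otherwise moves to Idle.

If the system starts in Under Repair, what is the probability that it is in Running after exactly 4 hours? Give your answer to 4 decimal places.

0.3199

Propagate the distribution vector 4 hours from Under Repair.
After 0 hours: (0.0000, 1.0000, 0.0000)
After 1 hour: (0.4200, 0.2900, 0.2900)
After 2 hours: (0.3519, 0.3281, 0.3200)
After 3 hours: (0.3560, 0.3242, 0.3198)
After 4 hours: (0.3556, 0.3245, 0.3199)
P(in Running after 4 hours) = 0.3199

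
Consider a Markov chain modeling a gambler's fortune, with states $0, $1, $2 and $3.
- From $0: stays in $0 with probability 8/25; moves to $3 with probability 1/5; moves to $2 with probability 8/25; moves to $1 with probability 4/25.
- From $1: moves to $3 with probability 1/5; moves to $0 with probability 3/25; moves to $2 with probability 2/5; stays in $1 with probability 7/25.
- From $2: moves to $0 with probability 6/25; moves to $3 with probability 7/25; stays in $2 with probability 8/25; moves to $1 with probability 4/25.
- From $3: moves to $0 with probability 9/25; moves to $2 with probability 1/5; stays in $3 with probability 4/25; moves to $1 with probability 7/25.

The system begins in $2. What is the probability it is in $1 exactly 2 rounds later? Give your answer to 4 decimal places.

Propagate the distribution vector 2 rounds from $2.
After 0 rounds: (0.0000, 0.0000, 1.0000, 0.0000)
After 1 round: (0.2400, 0.1600, 0.3200, 0.2800)
After 2 rounds: (0.2736, 0.2128, 0.2992, 0.2144)
P(in $1 after 2 rounds) = 0.2128

0.2128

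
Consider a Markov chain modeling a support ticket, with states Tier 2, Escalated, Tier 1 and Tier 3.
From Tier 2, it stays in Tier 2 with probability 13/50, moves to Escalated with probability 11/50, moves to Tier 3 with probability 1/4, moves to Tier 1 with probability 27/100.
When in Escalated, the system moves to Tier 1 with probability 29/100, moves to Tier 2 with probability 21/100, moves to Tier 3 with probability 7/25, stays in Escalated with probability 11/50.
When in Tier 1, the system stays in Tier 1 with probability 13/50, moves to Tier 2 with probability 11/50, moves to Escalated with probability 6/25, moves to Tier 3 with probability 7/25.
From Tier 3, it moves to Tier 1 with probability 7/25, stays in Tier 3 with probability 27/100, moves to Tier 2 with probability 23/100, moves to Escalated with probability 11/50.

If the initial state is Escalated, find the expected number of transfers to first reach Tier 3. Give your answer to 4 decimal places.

3.6592

Let t(s) be the expected number of transfers to first reach Tier 3 from state s, with t(Tier 3) = 0. Conditioning on the first transfer:
t(Tier 2) = 1 + 0.26·t(Tier 2) + 0.22·t(Escalated) + 0.27·t(Tier 1)
t(Escalated) = 1 + 0.21·t(Tier 2) + 0.22·t(Escalated) + 0.29·t(Tier 1)
t(Tier 1) = 1 + 0.22·t(Tier 2) + 0.24·t(Escalated) + 0.26·t(Tier 1)
Solving: t(Tier 2) = 3.7748, t(Escalated) = 3.6592, t(Tier 1) = 3.6604.
Expected transfers from Escalated to Tier 3: 3.6592.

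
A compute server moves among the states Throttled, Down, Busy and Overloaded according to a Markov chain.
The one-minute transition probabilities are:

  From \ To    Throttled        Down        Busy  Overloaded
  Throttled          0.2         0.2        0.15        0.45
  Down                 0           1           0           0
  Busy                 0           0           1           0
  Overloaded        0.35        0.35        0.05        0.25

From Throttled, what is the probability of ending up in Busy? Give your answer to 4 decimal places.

Let h(s) be the probability of absorption at Busy starting from transient state s. Then h(Busy) = 1 and h(Down) = 0. By first-step analysis:
h(Throttled) = 0.2·h(Throttled) + 0.2·0 + 0.15·1 + 0.45·h(Overloaded)
h(Overloaded) = 0.35·h(Throttled) + 0.35·0 + 0.05·1 + 0.25·h(Overloaded)
Solving: h(Throttled) = 0.3051, h(Overloaded) = 0.2090.
Starting from Throttled, the probability is 0.3051.

0.3051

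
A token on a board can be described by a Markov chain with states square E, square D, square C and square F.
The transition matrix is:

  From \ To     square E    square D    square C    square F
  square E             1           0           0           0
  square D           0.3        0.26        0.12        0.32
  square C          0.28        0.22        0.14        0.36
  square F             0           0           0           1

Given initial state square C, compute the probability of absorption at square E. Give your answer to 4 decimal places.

0.4479

Let h(s) be the probability of absorption at square E starting from transient state s. Then h(square E) = 1 and h(square F) = 0. By first-step analysis:
h(square D) = 0.3·1 + 0.26·h(square D) + 0.12·h(square C) + 0.32·0
h(square C) = 0.28·1 + 0.22·h(square D) + 0.14·h(square C) + 0.36·0
Solving: h(square D) = 0.4780, h(square C) = 0.4479.
Starting from square C, the probability is 0.4479.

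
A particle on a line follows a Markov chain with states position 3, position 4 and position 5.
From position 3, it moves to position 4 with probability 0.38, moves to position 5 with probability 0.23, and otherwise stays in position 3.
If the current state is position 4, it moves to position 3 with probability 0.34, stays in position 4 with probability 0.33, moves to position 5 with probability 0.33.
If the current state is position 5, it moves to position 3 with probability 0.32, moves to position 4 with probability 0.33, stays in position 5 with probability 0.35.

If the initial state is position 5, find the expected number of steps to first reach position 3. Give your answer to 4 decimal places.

3.0618

Let t(s) be the expected number of steps to first reach position 3 from state s, with t(position 3) = 0. Conditioning on the first step:
t(position 4) = 1 + 0.33·t(position 4) + 0.33·t(position 5)
t(position 5) = 1 + 0.33·t(position 4) + 0.35·t(position 5)
Solving: t(position 4) = 3.0006, t(position 5) = 3.0618.
Expected steps from position 5 to position 3: 3.0618.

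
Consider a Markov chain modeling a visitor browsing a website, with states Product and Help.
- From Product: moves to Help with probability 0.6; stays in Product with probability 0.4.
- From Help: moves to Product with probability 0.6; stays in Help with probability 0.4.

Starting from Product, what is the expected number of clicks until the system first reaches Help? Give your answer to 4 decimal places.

1.6667

Let t(s) be the expected number of clicks to first reach Help from state s, with t(Help) = 0. Conditioning on the first click:
t(Product) = 1 + 0.4·t(Product)
Solving: t(Product) = 1.6667.
Expected clicks from Product to Help: 1.6667.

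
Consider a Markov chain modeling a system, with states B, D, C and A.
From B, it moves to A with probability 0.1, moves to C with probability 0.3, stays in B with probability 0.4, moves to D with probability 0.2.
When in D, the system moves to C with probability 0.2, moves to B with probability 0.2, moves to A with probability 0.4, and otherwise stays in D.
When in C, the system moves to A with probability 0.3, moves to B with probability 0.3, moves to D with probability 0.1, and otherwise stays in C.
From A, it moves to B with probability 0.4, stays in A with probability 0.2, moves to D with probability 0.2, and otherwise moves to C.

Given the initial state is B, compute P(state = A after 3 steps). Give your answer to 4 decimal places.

Propagate the distribution vector 3 steps from B.
After 0 steps: (1.0000, 0.0000, 0.0000, 0.0000)
After 1 step: (0.4000, 0.2000, 0.3000, 0.1000)
After 2 steps: (0.3300, 0.1700, 0.2700, 0.2300)
After 3 steps: (0.3390, 0.1730, 0.2600, 0.2280)
P(in A after 3 steps) = 0.2280

0.2280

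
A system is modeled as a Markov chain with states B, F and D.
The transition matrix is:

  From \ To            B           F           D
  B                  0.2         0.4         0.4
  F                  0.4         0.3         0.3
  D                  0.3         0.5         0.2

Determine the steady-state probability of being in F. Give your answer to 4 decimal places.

0.3910

Let the stationary distribution be π with π = πP and π_1 + π_2 + π_3 = 1.
π_1 = 0.2·π_1 + 0.4·π_2 + 0.3·π_3
π_2 = 0.4·π_1 + 0.3·π_2 + 0.5·π_3
Solving with the normalization constraint gives π = (0.3083, 0.3910, 0.3008).
So the stationary probability of F is 0.3910.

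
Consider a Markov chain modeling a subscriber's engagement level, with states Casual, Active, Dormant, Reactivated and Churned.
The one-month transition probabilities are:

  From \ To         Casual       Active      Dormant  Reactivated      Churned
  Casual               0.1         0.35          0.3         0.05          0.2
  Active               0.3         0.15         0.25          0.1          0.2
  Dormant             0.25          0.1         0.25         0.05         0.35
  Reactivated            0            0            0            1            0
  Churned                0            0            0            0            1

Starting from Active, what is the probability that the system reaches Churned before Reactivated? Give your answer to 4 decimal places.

0.7615

Let h(s) be the probability of absorption at Churned starting from transient state s. Then h(Churned) = 1 and h(Reactivated) = 0. By first-step analysis:
h(Casual) = 0.1·h(Casual) + 0.35·h(Active) + 0.3·h(Dormant) + 0.05·0 + 0.2·1
h(Active) = 0.3·h(Casual) + 0.15·h(Active) + 0.25·h(Dormant) + 0.1·0 + 0.2·1
h(Dormant) = 0.25·h(Casual) + 0.1·h(Active) + 0.25·h(Dormant) + 0.05·0 + 0.35·1
Solving: h(Casual) = 0.7962, h(Active) = 0.7615, h(Dormant) = 0.8336.
Starting from Active, the probability is 0.7615.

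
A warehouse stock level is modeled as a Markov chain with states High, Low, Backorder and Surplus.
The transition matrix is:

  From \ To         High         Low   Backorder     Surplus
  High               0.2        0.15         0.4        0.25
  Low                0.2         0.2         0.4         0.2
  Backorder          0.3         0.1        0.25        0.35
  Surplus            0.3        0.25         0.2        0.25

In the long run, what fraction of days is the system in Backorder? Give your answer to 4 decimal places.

Let the stationary distribution be π with π = πP and π_1 + π_2 + π_3 + π_4 = 1.
π_1 = 0.2·π_1 + 0.2·π_2 + 0.3·π_3 + 0.3·π_4
π_2 = 0.15·π_1 + 0.2·π_2 + 0.1·π_3 + 0.25·π_4
π_3 = 0.4·π_1 + 0.4·π_2 + 0.25·π_3 + 0.2·π_4
Solving with the normalization constraint gives π = (0.2572, 0.1707, 0.3006, 0.2715).
So the stationary probability of Backorder is 0.3006.

0.3006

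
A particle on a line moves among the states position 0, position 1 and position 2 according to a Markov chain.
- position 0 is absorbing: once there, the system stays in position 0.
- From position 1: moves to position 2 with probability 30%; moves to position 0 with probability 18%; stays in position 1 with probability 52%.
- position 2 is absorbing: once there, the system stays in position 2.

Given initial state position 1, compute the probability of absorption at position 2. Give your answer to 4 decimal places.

0.6250

Let h(s) be the probability of absorption at position 2 starting from transient state s. Then h(position 2) = 1 and h(position 0) = 0. By first-step analysis:
h(position 1) = 0.18·0 + 0.52·h(position 1) + 0.3·1
Solving: h(position 1) = 0.6250.
Starting from position 1, the probability is 0.6250.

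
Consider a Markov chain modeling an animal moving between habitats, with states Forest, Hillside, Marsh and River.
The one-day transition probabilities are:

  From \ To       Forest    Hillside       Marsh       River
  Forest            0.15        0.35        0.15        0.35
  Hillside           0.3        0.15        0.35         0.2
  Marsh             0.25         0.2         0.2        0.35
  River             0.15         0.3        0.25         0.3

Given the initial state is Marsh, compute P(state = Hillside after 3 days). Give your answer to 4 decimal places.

Propagate the distribution vector 3 days from Marsh.
After 0 days: (0.0000, 0.0000, 1.0000, 0.0000)
After 1 day: (0.2500, 0.2000, 0.2000, 0.3500)
After 2 days: (0.2000, 0.2625, 0.2350, 0.3025)
After 3 days: (0.2129, 0.2471, 0.2445, 0.2955)
P(in Hillside after 3 days) = 0.2471

0.2471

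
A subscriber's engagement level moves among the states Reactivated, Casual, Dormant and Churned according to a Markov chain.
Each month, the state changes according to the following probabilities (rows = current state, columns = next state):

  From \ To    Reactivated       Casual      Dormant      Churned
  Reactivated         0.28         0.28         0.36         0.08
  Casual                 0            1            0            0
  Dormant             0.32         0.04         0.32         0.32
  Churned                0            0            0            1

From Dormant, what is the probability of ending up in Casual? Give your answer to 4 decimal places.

0.3162

Let h(s) be the probability of absorption at Casual starting from transient state s. Then h(Casual) = 1 and h(Churned) = 0. By first-step analysis:
h(Reactivated) = 0.28·h(Reactivated) + 0.28·1 + 0.36·h(Dormant) + 0.08·0
h(Dormant) = 0.32·h(Reactivated) + 0.04·1 + 0.32·h(Dormant) + 0.32·0
Solving: h(Reactivated) = 0.5470, h(Dormant) = 0.3162.
Starting from Dormant, the probability is 0.3162.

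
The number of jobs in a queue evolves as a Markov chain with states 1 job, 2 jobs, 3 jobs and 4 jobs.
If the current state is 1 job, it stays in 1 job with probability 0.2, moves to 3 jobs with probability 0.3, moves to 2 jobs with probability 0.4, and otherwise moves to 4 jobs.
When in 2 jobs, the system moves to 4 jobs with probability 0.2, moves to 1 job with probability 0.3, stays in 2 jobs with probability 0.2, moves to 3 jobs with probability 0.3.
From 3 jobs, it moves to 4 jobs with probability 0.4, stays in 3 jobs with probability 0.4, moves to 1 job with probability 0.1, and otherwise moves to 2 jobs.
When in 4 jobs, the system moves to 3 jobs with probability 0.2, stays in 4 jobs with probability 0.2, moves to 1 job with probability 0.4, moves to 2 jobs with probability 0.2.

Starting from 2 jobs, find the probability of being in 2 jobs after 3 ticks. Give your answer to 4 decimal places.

Propagate the distribution vector 3 ticks from 2 jobs.
After 0 ticks: (0.0000, 1.0000, 0.0000, 0.0000)
After 1 tick: (0.3000, 0.2000, 0.3000, 0.2000)
After 2 ticks: (0.2300, 0.2300, 0.3100, 0.2300)
After 3 ticks: (0.2380, 0.2150, 0.3080, 0.2390)
P(in 2 jobs after 3 ticks) = 0.2150

0.2150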